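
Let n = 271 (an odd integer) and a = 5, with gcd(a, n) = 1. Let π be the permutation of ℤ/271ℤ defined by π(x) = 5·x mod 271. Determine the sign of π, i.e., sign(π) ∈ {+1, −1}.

+1

Orbit of 160 under x↦5x: [160, 258, 206, 217, 1, 5, 25]… (length divides ord_271(5)).
Decompose π into cycles: lengths [27, 27, 27, 27, 27, 27, 27, 27, 27, 27, 1] (11 cycles, including the fixed point 0).
sign(π) = (−1)^{n − #cycles} = (−1)^{271−11} = (−1)^260 = +1.
(5|271)_J = +1 (Zolotarev's lemma cross-check).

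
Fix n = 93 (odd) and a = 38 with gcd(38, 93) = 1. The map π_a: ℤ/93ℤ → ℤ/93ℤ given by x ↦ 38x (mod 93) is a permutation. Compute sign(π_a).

-1

Trace 47: π^k(47) = [47, 19, 71, 1, 38, 49, 2] for k=0..6.
The orbit structure of x ↦ 38x mod 93: 6 orbits of sizes [30, 30, 15, 15, 2, 1].
sign(π) = (−1)^{n − #cycles} = (−1)^{93−6} = (−1)^87 = -1.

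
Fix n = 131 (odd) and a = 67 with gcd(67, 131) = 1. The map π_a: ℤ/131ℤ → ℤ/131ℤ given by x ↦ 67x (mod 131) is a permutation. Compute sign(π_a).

Orbit of 42 under x↦67x: [42, 63, 29, 109, 98, 16, 24]… (length divides ord_131(67)).
The orbit structure of x ↦ 67x mod 131: 2 orbits of sizes [130, 1].
n − c = 131 − 2 = 129; sign = (−1)^129 = -1.
The Jacobi symbol (67|131) = -1 (Zolotarev) agrees.

-1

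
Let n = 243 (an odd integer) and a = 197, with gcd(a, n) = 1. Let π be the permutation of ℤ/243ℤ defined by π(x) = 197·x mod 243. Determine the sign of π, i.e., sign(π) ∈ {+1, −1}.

Trace 35: π^k(35) = [35, 91, 188, 100, 17, 190, 8] for k=0..6.
Cycle lengths of π_197 on ℤ/243ℤ: [54, 54, 54, 18, 18, 18, 6, 6, 6, 2, 2, 2, 2, 1]; 14 cycles in total.
sign(π) = (−1)^{n − #cycles} = (−1)^{243−14} = (−1)^229 = -1.
Via Zolotarev, sign(π_{197}) = (197|243) = -1.

-1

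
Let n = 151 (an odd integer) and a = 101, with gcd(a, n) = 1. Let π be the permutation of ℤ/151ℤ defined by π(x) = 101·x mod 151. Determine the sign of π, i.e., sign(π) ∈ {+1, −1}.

-1

Orbit of 107 under x↦101x: [107, 86, 79, 127, 143, 98, 83]… (length divides ord_151(101)).
4 cycles of lengths [50, 50, 50, 1].
4 cycles on 151: each ℓ→(−1)^(ℓ−1), product (−1)^147 = -1.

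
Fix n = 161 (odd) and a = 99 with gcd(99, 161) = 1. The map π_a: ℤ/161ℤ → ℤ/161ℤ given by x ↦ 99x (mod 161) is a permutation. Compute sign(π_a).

Orbit of 113 under x↦99x: [113, 78, 155, 50, 120, 127, 15]… (length divides ord_161(99)).
14 cycles of lengths [22, 22, 22, 22, 22, 22, 22, 1, 1, 1, 1, 1, 1, 1].
With 14 cycles on 161 points, sign = (−1)^{161−14} = -1.
The Jacobi symbol (99|161) = -1 (Zolotarev) agrees.

-1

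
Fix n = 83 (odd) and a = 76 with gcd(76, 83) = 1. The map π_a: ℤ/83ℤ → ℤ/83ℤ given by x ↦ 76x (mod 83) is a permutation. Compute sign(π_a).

-1

Trace 38: π^k(38) = [38, 66, 36, 80, 21, 19, 33] for k=0..6.
The orbit structure of x ↦ 76x mod 83: 2 orbits of sizes [82, 1].
With 2 cycles on 83 points, sign = (−1)^{83−2} = -1.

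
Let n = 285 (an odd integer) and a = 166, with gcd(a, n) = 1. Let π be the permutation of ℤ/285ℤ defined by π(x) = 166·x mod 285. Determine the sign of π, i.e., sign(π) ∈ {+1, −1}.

-1

Orbit of 256 under x↦166x: [256, 31, 16, 91, 1, 166, 196]… (length divides ord_285(166)).
Cycle type of π: 18×15 + 1×15; total 30 cycles.
285 − 30 = 255 transpositions; sign(π) = (−1)^255 = -1.
(166|285)_J = -1 (Zolotarev's lemma cross-check).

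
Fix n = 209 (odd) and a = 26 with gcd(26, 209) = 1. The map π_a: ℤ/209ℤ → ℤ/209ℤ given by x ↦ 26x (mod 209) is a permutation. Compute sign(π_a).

Trace 20: π^k(20) = [20, 102, 144, 191, 159, 163, 58] for k=0..6.
21 cycles of lengths [15, 15, 15, 15, 15, 15, 15, 15, 15, 15, 15, 15, 5, 5, 3, 3, 3, 3, 3, 3, 1].
With 21 cycles on 209 points, sign = (−1)^{209−21} = +1.
Check: (26/209) = +1 by Zolotarev.

+1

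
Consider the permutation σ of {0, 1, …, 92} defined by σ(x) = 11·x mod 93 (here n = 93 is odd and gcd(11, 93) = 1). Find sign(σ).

+1

Orbit of 19 under x↦11x: [19, 23, 67, 86, 16, 83, 76]… (length divides ord_93(11)).
π_11 has 5 disjoint cycles with lengths [30, 30, 30, 2, 1] on {0,…,92}.
With 5 cycles on 93 points, sign = (−1)^{93−5} = +1.
(11|93)_J = +1 (Zolotarev's lemma cross-check).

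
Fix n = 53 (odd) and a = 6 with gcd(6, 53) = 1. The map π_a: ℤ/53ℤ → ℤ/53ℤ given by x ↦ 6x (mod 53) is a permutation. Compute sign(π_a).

Start at x=37: 37 → 10 → 7 → 42 → 40 → 28 → 9 → … (one orbit).
π_6 has 3 disjoint cycles with lengths [26, 26, 1] on {0,…,52}.
n − c = 53 − 3 = 50; sign = (−1)^50 = +1.
Check: (6/53) = +1 by Zolotarev.

+1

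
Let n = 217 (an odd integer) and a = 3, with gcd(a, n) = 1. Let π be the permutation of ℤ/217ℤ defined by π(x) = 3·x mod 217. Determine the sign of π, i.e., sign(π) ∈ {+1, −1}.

Orbit of 81 under x↦3x: [81, 26, 78, 17, 51, 153, 25]… (length divides ord_217(3)).
The orbit structure of x ↦ 3x mod 217: 9 orbits of sizes [30, 30, 30, 30, 30, 30, 30, 6, 1].
n − c = 217 − 9 = 208; sign = (−1)^208 = +1.

+1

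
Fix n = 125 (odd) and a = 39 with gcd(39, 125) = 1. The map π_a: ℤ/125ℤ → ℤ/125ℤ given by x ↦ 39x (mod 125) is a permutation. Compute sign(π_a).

Orbit of 96 under x↦39x: [96, 119, 16, 124, 86, 104, 56]… (length divides ord_125(39)).
Cycle type of π: 50×2 + 10×2 + 2×2 + 1; total 7 cycles.
7 cycles on 125: each ℓ→(−1)^(ℓ−1), product (−1)^118 = +1.
(39|125)_J = +1 (Zolotarev's lemma cross-check).

+1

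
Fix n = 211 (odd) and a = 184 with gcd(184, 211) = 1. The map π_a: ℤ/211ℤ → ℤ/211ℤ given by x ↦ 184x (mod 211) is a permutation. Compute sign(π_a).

Orbit of 169 under x↦184x: [169, 79, 188, 199, 113, 114, 87]… (length divides ord_211(184)).
Cycle lengths of π_184 on ℤ/211ℤ: [35, 35, 35, 35, 35, 35, 1]; 7 cycles in total.
With 7 cycles on 211 points, sign = (−1)^{211−7} = +1.

+1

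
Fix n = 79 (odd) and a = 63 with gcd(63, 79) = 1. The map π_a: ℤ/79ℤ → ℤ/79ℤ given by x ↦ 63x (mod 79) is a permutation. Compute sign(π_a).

Orbit of 53 under x↦63x: [53, 21, 59, 4, 15, 76, 48]… (length divides ord_79(63)).
Cycle type of π: 78 + 1; total 2 cycles.
Σ(ℓ_i−1) = 79−2 = 77; sign = (−1)^77 = -1.
Via Zolotarev, sign(π_{63}) = (63|79) = -1.

-1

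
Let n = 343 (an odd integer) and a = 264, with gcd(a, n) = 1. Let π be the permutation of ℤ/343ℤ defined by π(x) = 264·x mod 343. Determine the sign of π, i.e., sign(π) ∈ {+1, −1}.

-1

Orbit of 116 under x↦264x: [116, 97, 226, 325, 50, 166, 263]… (length divides ord_343(264)).
Cycle lengths of π_264 on ℤ/343ℤ: [42, 42, 42, 42, 42, 42, 42, 6, 6, 6, 6, 6, 6, 6, 6, 1]; 16 cycles in total.
343 − 16 = 327 transpositions; sign(π) = (−1)^327 = -1.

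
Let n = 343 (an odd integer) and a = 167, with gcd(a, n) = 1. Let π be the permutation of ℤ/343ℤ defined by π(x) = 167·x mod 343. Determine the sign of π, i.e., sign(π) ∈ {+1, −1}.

-1

Start at x=90: 90 → 281 → 279 → 288 → 76 → 1 → 167 → … (one orbit).
π_167 has 10 disjoint cycles with lengths [98, 98, 98, 14, 14, 14, 2, 2, 2, 1] on {0,…,342}.
Σ(ℓ_i−1) = 343−10 = 333; sign = (−1)^333 = -1.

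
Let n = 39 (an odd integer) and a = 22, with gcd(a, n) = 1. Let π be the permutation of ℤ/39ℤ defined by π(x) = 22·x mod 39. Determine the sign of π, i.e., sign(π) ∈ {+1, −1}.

Orbit of 1 under x↦22x: [1, 22, 16]… (length divides ord_39(22)).
The orbit structure of x ↦ 22x mod 39: 15 orbits of sizes [3, 3, 3, 3, 3, 3, 3, 3, 3, 3, 3, 3, 1, 1, 1].
With 15 cycles on 39 points, sign = (−1)^{39−15} = +1.
Zolotarev: (22|39) = +1, matching the cycle-count sign.

+1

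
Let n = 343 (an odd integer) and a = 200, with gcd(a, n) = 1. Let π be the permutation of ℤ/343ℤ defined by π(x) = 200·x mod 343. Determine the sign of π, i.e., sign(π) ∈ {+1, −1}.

Orbit of 281 under x↦200x: [281, 291, 233, 295, 4, 114, 162]… (length divides ord_343(200)).
The orbit structure of x ↦ 200x mod 343: 7 orbits of sizes [147, 147, 21, 21, 3, 3, 1].
343 − 7 = 336 transpositions; sign(π) = (−1)^336 = +1.
(200|343)_J = +1 (Zolotarev's lemma cross-check).

+1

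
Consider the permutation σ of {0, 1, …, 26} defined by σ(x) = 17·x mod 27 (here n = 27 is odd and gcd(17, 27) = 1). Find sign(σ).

-1

Start at x=26: 26 → 10 → 8 → 1 → 17 → 19 → 26 (one orbit).
Cycle type of π: 6×3 + 2×4 + 1; total 8 cycles.
With 8 cycles on 27 points, sign = (−1)^{27−8} = -1.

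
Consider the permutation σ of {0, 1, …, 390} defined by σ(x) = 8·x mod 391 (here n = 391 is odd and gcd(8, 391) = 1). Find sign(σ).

+1

Orbit of 202 under x↦8x: [202, 52, 25, 200, 36, 288, 349]… (length divides ord_391(8)).
π_8 has 9 disjoint cycles with lengths [88, 88, 88, 88, 11, 11, 8, 8, 1] on {0,…,390}.
391 − 9 = 382 transpositions; sign(π) = (−1)^382 = +1.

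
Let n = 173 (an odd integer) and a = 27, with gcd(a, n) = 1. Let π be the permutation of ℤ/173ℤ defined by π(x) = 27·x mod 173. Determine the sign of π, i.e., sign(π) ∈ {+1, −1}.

Trace 20: π^k(20) = [20, 21, 48, 85, 46, 31, 145] for k=0..6.
Decompose π into cycles: lengths [172, 1] (2 cycles, including the fixed point 0).
sign(π) = (−1)^{n − #cycles} = (−1)^{173−2} = (−1)^171 = -1.
(27|173)_J = -1 (Zolotarev's lemma cross-check).

-1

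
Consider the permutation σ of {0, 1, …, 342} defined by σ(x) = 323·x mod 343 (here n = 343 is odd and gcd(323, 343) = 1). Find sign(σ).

Trace 15: π^k(15) = [15, 43, 169, 50, 29, 106, 281] for k=0..6.
Cycle type of π: 49×6 + 7×6 + 1×7; total 19 cycles.
With 19 cycles on 343 points, sign = (−1)^{343−19} = +1.
(323|343)_J = +1 (Zolotarev's lemma cross-check).

+1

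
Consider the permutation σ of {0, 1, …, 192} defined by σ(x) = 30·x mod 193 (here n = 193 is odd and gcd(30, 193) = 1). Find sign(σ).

-1

Start at x=78: 78 → 24 → 141 → 177 → 99 → 75 → 127 → … (one orbit).
2 cycles of lengths [192, 1].
n − c = 193 − 2 = 191; sign = (−1)^191 = -1.
Check: (30/193) = -1 by Zolotarev.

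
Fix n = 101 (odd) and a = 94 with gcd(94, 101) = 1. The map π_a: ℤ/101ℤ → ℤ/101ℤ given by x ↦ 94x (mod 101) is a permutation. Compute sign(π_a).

Start at x=51: 51 → 47 → 75 → 81 → 39 → 30 → 93 → … (one orbit).
Decompose π into cycles: lengths [100, 1] (2 cycles, including the fixed point 0).
With 2 cycles on 101 points, sign = (−1)^{101−2} = -1.

-1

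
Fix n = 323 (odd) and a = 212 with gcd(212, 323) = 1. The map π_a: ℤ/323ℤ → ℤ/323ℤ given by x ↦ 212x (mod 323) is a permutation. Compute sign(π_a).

Trace 223: π^k(223) = [223, 118, 145, 55, 32, 1, 212] for k=0..6.
Cycle lengths of π_212 on ℤ/323ℤ: [72, 72, 72, 72, 18, 8, 8, 1]; 8 cycles in total.
sign(π) = (−1)^{n − #cycles} = (−1)^{323−8} = (−1)^315 = -1.
Check: (212/323) = -1 by Zolotarev.

-1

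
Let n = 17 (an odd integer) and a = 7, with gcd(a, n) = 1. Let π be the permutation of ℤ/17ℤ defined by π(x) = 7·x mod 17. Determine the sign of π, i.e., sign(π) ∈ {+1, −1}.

-1

Orbit of 5 under x↦7x: [5, 1, 7, 15, 3, 4, 11]… (length divides ord_17(7)).
2 cycles of lengths [16, 1].
Σ(ℓ_i−1) = 17−2 = 15; sign = (−1)^15 = -1.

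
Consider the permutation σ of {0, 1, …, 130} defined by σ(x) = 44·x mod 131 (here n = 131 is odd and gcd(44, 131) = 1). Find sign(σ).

+1

Orbit of 80 under x↦44x: [80, 114, 38, 100, 77, 113, 125]… (length divides ord_131(44)).
π_44 has 3 disjoint cycles with lengths [65, 65, 1] on {0,…,130}.
n − c = 131 − 3 = 128; sign = (−1)^128 = +1.
Zolotarev: (44|131) = +1, matching the cycle-count sign.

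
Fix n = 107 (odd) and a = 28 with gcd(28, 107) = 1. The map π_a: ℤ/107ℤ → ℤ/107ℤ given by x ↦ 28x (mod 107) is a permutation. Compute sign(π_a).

Start at x=56: 56 → 70 → 34 → 96 → 13 → 43 → 27 → … (one orbit).
The orbit structure of x ↦ 28x mod 107: 2 orbits of sizes [106, 1].
107 − 2 = 105 transpositions; sign(π) = (−1)^105 = -1.

-1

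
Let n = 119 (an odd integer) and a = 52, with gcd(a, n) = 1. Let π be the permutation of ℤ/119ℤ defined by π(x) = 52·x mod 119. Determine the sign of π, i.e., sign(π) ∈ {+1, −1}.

Start at x=1: 1 → 52 → 86 → 69 → 18 → 103 → 1 (one orbit).
Cycle type of π: 6×17 + 1×17; total 34 cycles.
sign(π) = (−1)^{n − #cycles} = (−1)^{119−34} = (−1)^85 = -1.

-1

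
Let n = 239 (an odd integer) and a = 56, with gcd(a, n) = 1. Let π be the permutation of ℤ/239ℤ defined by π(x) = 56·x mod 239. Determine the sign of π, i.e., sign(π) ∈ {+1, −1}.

Start at x=190: 190 → 124 → 13 → 11 → 138 → 80 → 178 → … (one orbit).
The orbit structure of x ↦ 56x mod 239: 2 orbits of sizes [238, 1].
With 2 cycles on 239 points, sign = (−1)^{239−2} = -1.

-1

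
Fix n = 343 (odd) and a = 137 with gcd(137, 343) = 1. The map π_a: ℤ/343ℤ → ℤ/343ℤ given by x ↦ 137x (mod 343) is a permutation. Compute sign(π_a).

+1

Orbit of 170 under x↦137x: [170, 309, 144, 177, 239, 158, 37]… (length divides ord_343(137)).
Decompose π into cycles: lengths [147, 147, 21, 21, 3, 3, 1] (7 cycles, including the fixed point 0).
With 7 cycles on 343 points, sign = (−1)^{343−7} = +1.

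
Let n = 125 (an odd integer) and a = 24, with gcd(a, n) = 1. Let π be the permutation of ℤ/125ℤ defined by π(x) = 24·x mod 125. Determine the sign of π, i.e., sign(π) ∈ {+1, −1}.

+1

Orbit of 76 under x↦24x: [76, 74, 26, 124, 101, 49, 51]… (length divides ord_125(24)).
The orbit structure of x ↦ 24x mod 125: 23 orbits of sizes [10, 10, 10, 10, 10, 10, 10, 10, 10, 10, 2, 2, 2, 2, 2, 2, 2, 2, 2, 2, 2, 2, 1].
Σ(ℓ_i−1) = 125−23 = 102; sign = (−1)^102 = +1.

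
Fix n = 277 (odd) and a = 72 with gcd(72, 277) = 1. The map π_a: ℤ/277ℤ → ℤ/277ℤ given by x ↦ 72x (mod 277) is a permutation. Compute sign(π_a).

-1

Trace 64: π^k(64) = [64, 176, 207, 223, 267, 111, 236] for k=0..6.
π_72 has 2 disjoint cycles with lengths [276, 1] on {0,…,276}.
Σ(ℓ_i−1) = 277−2 = 275; sign = (−1)^275 = -1.
Check: (72/277) = -1 by Zolotarev.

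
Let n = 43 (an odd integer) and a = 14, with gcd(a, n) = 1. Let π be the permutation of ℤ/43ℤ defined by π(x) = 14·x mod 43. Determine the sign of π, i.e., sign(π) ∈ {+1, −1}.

+1

Start at x=16: 16 → 9 → 40 → 1 → 14 → 24 → 35 → … (one orbit).
π_14 has 3 disjoint cycles with lengths [21, 21, 1] on {0,…,42}.
43 − 3 = 40 transpositions; sign(π) = (−1)^40 = +1.
Check: (14/43) = +1 by Zolotarev.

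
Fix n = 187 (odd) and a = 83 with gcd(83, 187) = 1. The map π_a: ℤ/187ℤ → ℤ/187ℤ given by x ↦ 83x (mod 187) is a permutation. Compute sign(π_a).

Start at x=151: 151 → 4 → 145 → 67 → 138 → 47 → 161 → … (one orbit).
Decompose π into cycles: lengths [40, 40, 40, 40, 10, 8, 8, 1] (8 cycles, including the fixed point 0).
187 − 8 = 179 transpositions; sign(π) = (−1)^179 = -1.
(83|187)_J = -1 (Zolotarev's lemma cross-check).

-1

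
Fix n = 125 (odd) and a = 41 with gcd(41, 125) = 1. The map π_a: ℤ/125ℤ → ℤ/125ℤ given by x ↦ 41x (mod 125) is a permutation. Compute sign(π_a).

Trace 31: π^k(31) = [31, 21, 111, 51, 91, 106, 96] for k=0..6.
The orbit structure of x ↦ 41x mod 125: 13 orbits of sizes [25, 25, 25, 25, 5, 5, 5, 5, 1, 1, 1, 1, 1].
With 13 cycles on 125 points, sign = (−1)^{125−13} = +1.
(41|125)_J = +1 (Zolotarev's lemma cross-check).

+1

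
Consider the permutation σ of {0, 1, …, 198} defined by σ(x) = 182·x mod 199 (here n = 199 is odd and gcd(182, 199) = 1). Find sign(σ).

+1

Trace 103: π^k(103) = [103, 40, 116, 18, 92, 28, 121] for k=0..6.
7 cycles of lengths [33, 33, 33, 33, 33, 33, 1].
sign(π) = (−1)^{n − #cycles} = (−1)^{199−7} = (−1)^192 = +1.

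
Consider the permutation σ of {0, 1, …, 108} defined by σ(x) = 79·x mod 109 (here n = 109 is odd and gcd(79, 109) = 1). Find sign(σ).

-1

Trace 78: π^k(78) = [78, 58, 4, 98, 3, 19, 84] for k=0..6.
The orbit structure of x ↦ 79x mod 109: 2 orbits of sizes [108, 1].
With 2 cycles on 109 points, sign = (−1)^{109−2} = -1.
(79|109)_J = -1 (Zolotarev's lemma cross-check).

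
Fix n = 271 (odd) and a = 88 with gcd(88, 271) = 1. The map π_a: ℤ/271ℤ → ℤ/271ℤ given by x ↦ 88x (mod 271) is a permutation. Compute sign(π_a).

+1

Orbit of 83 under x↦88x: [83, 258, 211, 140, 125, 160, 259]… (length divides ord_271(88)).
The orbit structure of x ↦ 88x mod 271: 11 orbits of sizes [27, 27, 27, 27, 27, 27, 27, 27, 27, 27, 1].
271 − 11 = 260 transpositions; sign(π) = (−1)^260 = +1.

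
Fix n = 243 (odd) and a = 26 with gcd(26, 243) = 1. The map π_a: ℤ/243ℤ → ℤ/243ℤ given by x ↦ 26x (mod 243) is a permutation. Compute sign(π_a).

Orbit of 82 under x↦26x: [82, 188, 28, 242, 217, 53, 163]… (length divides ord_243(26)).
The orbit structure of x ↦ 26x mod 243: 32 orbits of sizes [18, 18, 18, 18, 18, 18, 18, 18, 18, 6, 6, 6, 6, 6, 6, 6, 6, 6, 2, 2, 2, 2, 2, 2, 2, 2, 2, 2, 2, 2, 2, 1].
With 32 cycles on 243 points, sign = (−1)^{243−32} = -1.

-1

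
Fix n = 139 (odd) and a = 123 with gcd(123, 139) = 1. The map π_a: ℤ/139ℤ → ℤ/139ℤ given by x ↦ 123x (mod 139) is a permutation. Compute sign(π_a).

-1

Orbit of 7 under x↦123x: [7, 27, 124, 101, 52, 2, 107]… (length divides ord_139(123)).
π_123 has 2 disjoint cycles with lengths [138, 1] on {0,…,138}.
Σ(ℓ_i−1) = 139−2 = 137; sign = (−1)^137 = -1.
Zolotarev: (123|139) = -1, matching the cycle-count sign.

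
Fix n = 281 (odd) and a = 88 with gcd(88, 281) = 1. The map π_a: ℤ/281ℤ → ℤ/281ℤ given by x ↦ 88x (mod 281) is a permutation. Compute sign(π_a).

-1

Trace 157: π^k(157) = [157, 47, 202, 73, 242, 221, 59] for k=0..6.
Decompose π into cycles: lengths [56, 56, 56, 56, 56, 1] (6 cycles, including the fixed point 0).
sign(π) = (−1)^{n − #cycles} = (−1)^{281−6} = (−1)^275 = -1.
Via Zolotarev, sign(π_{88}) = (88|281) = -1.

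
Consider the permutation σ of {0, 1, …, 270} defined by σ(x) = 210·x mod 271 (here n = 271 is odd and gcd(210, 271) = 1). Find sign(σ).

-1

Orbit of 110 under x↦210x: [110, 65, 100, 133, 17, 47, 114]… (length divides ord_271(210)).
π_210 has 2 disjoint cycles with lengths [270, 1] on {0,…,270}.
Σ(ℓ_i−1) = 271−2 = 269; sign = (−1)^269 = -1.
(210|271)_J = -1 (Zolotarev's lemma cross-check).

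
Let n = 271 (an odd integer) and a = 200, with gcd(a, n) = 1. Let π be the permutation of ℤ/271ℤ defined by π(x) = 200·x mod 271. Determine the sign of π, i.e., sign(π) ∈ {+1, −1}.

+1

Trace 245: π^k(245) = [245, 220, 98, 88, 256, 252, 265] for k=0..6.
Decompose π into cycles: lengths [135, 135, 1] (3 cycles, including the fixed point 0).
With 3 cycles on 271 points, sign = (−1)^{271−3} = +1.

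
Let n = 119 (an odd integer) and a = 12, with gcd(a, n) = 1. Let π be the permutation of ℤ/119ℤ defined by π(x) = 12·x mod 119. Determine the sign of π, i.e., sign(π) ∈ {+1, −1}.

Orbit of 50 under x↦12x: [50, 5, 60, 6, 72, 31, 15]… (length divides ord_119(12)).
Cycle type of π: 48×2 + 16 + 6 + 1; total 5 cycles.
119 − 5 = 114 transpositions; sign(π) = (−1)^114 = +1.

+1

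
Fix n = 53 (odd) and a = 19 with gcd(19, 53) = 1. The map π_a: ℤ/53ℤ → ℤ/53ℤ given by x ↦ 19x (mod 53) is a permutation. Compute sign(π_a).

-1

Trace 7: π^k(7) = [7, 27, 36, 48, 11, 50, 49] for k=0..6.
π_19 has 2 disjoint cycles with lengths [52, 1] on {0,…,52}.
sign(π) = (−1)^{n − #cycles} = (−1)^{53−2} = (−1)^51 = -1.
(19|53)_J = -1 (Zolotarev's lemma cross-check).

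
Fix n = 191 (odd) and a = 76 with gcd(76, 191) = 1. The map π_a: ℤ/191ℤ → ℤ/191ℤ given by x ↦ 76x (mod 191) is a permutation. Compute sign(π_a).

Start at x=171: 171 → 8 → 35 → 177 → 82 → 120 → 143 → … (one orbit).
Cycle type of π: 190 + 1; total 2 cycles.
n − c = 191 − 2 = 189; sign = (−1)^189 = -1.

-1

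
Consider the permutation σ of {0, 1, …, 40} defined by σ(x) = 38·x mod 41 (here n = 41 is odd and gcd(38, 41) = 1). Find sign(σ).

Start at x=1: 1 → 38 → 9 → 14 → 40 → 3 → 32 → … (one orbit).
The orbit structure of x ↦ 38x mod 41: 6 orbits of sizes [8, 8, 8, 8, 8, 1].
With 6 cycles on 41 points, sign = (−1)^{41−6} = -1.
(38|41)_J = -1 (Zolotarev's lemma cross-check).

-1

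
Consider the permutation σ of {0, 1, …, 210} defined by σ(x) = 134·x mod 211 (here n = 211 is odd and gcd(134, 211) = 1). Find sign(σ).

+1

Trace 83: π^k(83) = [83, 150, 55, 196, 100, 107, 201] for k=0..6.
Decompose π into cycles: lengths [15, 15, 15, 15, 15, 15, 15, 15, 15, 15, 15, 15, 15, 15, 1] (15 cycles, including the fixed point 0).
211 − 15 = 196 transpositions; sign(π) = (−1)^196 = +1.
The Jacobi symbol (134|211) = +1 (Zolotarev) agrees.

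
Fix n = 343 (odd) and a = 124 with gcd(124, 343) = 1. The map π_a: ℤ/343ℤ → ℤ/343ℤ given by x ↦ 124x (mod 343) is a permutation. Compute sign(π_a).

Orbit of 95 under x↦124x: [95, 118, 226, 241, 43, 187, 207]… (length divides ord_343(124)).
The orbit structure of x ↦ 124x mod 343: 4 orbits of sizes [294, 42, 6, 1].
343 − 4 = 339 transpositions; sign(π) = (−1)^339 = -1.
(124|343)_J = -1 (Zolotarev's lemma cross-check).

-1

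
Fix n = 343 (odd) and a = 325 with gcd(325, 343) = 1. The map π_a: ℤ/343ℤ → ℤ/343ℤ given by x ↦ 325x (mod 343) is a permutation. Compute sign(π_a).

Start at x=1: 1 → 325 → 324 → 342 → 18 → 19 → 1 (one orbit).
The orbit structure of x ↦ 325x mod 343: 58 orbits of sizes [6, 6, 6, 6, 6, 6, 6, 6, 6, 6, 6, 6, 6, 6, 6, 6, 6, 6, 6, 6, 6, 6, 6, 6, 6, 6, 6, 6, 6, 6, 6, 6, 6, 6, 6, 6, 6, 6, 6, 6, 6, 6, 6, 6, 6, 6, 6, 6, 6, 6, 6, 6, 6, 6, 6, 6, 6, 1].
n − c = 343 − 58 = 285; sign = (−1)^285 = -1.
Check: (325/343) = -1 by Zolotarev.

-1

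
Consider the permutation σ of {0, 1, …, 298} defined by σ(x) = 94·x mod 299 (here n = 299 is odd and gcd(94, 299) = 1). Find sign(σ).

Orbit of 81 under x↦94x: [81, 139, 209, 211, 100, 131, 55]… (length divides ord_299(94)).
15 cycles of lengths [33, 33, 33, 33, 33, 33, 33, 33, 11, 11, 3, 3, 3, 3, 1].
n − c = 299 − 15 = 284; sign = (−1)^284 = +1.
Via Zolotarev, sign(π_{94}) = (94|299) = +1.

+1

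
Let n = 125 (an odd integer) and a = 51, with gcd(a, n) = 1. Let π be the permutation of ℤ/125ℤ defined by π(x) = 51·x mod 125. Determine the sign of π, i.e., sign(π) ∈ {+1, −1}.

+1

Orbit of 1 under x↦51x: [1, 51, 101, 26, 76]… (length divides ord_125(51)).
Decompose π into cycles: lengths [5, 5, 5, 5, 5, 5, 5, 5, 5, 5, 5, 5, 5, 5, 5, 5, 5, 5, 5, 5, 1, 1, 1, 1, 1, 1, 1, 1, 1, 1, 1, 1, 1, 1, 1, 1, 1, 1, 1, 1, 1, 1, 1, 1, 1] (45 cycles, including the fixed point 0).
45 cycles on 125: each ℓ→(−1)^(ℓ−1), product (−1)^80 = +1.
Check: (51/125) = +1 by Zolotarev.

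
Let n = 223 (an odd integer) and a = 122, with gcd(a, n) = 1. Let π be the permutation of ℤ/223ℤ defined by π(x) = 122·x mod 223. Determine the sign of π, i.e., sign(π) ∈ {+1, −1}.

-1

Orbit of 17 under x↦122x: [17, 67, 146, 195, 152, 35, 33]… (length divides ord_223(122)).
Cycle type of π: 222 + 1; total 2 cycles.
2 cycles on 223: each ℓ→(−1)^(ℓ−1), product (−1)^221 = -1.
(122|223)_J = -1 (Zolotarev's lemma cross-check).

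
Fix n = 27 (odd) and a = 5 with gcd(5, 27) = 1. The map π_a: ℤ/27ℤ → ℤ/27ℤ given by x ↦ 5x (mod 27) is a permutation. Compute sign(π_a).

-1

Orbit of 8 under x↦5x: [8, 13, 11, 1, 5, 25, 17]… (length divides ord_27(5)).
Cycle lengths of π_5 on ℤ/27ℤ: [18, 6, 2, 1]; 4 cycles in total.
With 4 cycles on 27 points, sign = (−1)^{27−4} = -1.
The Jacobi symbol (5|27) = -1 (Zolotarev) agrees.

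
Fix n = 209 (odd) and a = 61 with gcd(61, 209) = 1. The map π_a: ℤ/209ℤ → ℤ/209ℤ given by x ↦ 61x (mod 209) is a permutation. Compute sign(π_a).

-1

Start at x=36: 36 → 106 → 196 → 43 → 115 → 118 → 92 → … (one orbit).
Decompose π into cycles: lengths [90, 90, 10, 9, 9, 1] (6 cycles, including the fixed point 0).
sign(π) = (−1)^{n − #cycles} = (−1)^{209−6} = (−1)^203 = -1.
Check: (61/209) = -1 by Zolotarev.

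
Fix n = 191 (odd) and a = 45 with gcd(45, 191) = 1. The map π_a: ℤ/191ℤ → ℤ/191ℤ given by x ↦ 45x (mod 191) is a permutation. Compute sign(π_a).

+1

Trace 2: π^k(2) = [2, 90, 39, 36, 92, 129, 75] for k=0..6.
3 cycles of lengths [95, 95, 1].
Σ(ℓ_i−1) = 191−3 = 188; sign = (−1)^188 = +1.
The Jacobi symbol (45|191) = +1 (Zolotarev) agrees.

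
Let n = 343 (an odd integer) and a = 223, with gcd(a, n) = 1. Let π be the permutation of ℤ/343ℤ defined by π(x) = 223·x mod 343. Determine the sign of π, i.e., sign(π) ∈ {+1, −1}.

-1

Orbit of 288 under x↦223x: [288, 83, 330, 188, 78, 244, 218]… (length divides ord_343(223)).
10 cycles of lengths [98, 98, 98, 14, 14, 14, 2, 2, 2, 1].
343 − 10 = 333 transpositions; sign(π) = (−1)^333 = -1.
Check: (223/343) = -1 by Zolotarev.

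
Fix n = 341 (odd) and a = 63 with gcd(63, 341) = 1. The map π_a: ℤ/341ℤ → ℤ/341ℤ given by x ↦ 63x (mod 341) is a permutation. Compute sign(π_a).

Start at x=280: 280 → 249 → 1 → 63 → 218 → 94 → 125 → … (one orbit).
The orbit structure of x ↦ 63x mod 341: 62 orbits of sizes [10, 10, 10, 10, 10, 10, 10, 10, 10, 10, 10, 10, 10, 10, 10, 10, 10, 10, 10, 10, 10, 10, 10, 10, 10, 10, 10, 10, 10, 10, 10, 1, 1, 1, 1, 1, 1, 1, 1, 1, 1, 1, 1, 1, 1, 1, 1, 1, 1, 1, 1, 1, 1, 1, 1, 1, 1, 1, 1, 1, 1, 1].
n − c = 341 − 62 = 279; sign = (−1)^279 = -1.

-1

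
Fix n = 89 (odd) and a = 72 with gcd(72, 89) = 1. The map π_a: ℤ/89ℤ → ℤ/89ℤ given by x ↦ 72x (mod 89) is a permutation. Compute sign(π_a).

Orbit of 8 under x↦72x: [8, 42, 87, 34, 45, 36, 11]… (length divides ord_89(72)).
3 cycles of lengths [44, 44, 1].
3 cycles on 89: each ℓ→(−1)^(ℓ−1), product (−1)^86 = +1.
Via Zolotarev, sign(π_{72}) = (72|89) = +1.

+1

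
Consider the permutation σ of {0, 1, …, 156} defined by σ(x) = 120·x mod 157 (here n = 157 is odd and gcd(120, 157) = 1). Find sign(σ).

+1

Start at x=48: 48 → 108 → 86 → 115 → 141 → 121 → 76 → … (one orbit).
Cycle lengths of π_120 on ℤ/157ℤ: [78, 78, 1]; 3 cycles in total.
Σ(ℓ_i−1) = 157−3 = 154; sign = (−1)^154 = +1.
The Jacobi symbol (120|157) = +1 (Zolotarev) agrees.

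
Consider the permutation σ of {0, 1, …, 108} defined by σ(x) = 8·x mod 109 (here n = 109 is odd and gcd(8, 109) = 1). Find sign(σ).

Orbit of 8 under x↦8x: [8, 64, 76, 63, 68, 108, 101]… (length divides ord_109(8)).
π_8 has 10 disjoint cycles with lengths [12, 12, 12, 12, 12, 12, 12, 12, 12, 1] on {0,…,108}.
Σ(ℓ_i−1) = 109−10 = 99; sign = (−1)^99 = -1.
Zolotarev: (8|109) = -1, matching the cycle-count sign.

-1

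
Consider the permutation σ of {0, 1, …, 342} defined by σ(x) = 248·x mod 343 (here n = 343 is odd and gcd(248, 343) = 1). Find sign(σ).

-1

Start at x=257: 257 → 281 → 59 → 226 → 139 → 172 → 124 → … (one orbit).
Cycle type of π: 294 + 42 + 6 + 1; total 4 cycles.
Σ(ℓ_i−1) = 343−4 = 339; sign = (−1)^339 = -1.
The Jacobi symbol (248|343) = -1 (Zolotarev) agrees.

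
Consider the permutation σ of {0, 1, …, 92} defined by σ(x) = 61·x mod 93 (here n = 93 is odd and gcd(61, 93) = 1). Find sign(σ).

Orbit of 61 under x↦61x: [61, 1]… (length divides ord_93(61)).
48 cycles of lengths [2, 2, 2, 2, 2, 2, 2, 2, 2, 2, 2, 2, 2, 2, 2, 2, 2, 2, 2, 2, 2, 2, 2, 2, 2, 2, 2, 2, 2, 2, 2, 2, 2, 2, 2, 2, 2, 2, 2, 2, 2, 2, 2, 2, 2, 1, 1, 1].
With 48 cycles on 93 points, sign = (−1)^{93−48} = -1.

-1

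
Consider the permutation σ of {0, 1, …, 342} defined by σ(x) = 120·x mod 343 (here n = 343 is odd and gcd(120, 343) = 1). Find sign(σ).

Start at x=92: 92 → 64 → 134 → 302 → 225 → 246 → 22 → … (one orbit).
Cycle lengths of π_120 on ℤ/343ℤ: [49, 49, 49, 49, 49, 49, 7, 7, 7, 7, 7, 7, 1, 1, 1, 1, 1, 1, 1]; 19 cycles in total.
With 19 cycles on 343 points, sign = (−1)^{343−19} = +1.

+1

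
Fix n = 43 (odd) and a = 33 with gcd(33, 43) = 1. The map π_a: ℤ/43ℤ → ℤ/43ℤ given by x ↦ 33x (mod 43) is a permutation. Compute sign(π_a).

Start at x=19: 19 → 25 → 8 → 6 → 26 → 41 → 20 → … (one orbit).
π_33 has 2 disjoint cycles with lengths [42, 1] on {0,…,42}.
Σ(ℓ_i−1) = 43−2 = 41; sign = (−1)^41 = -1.
Check: (33/43) = -1 by Zolotarev.

-1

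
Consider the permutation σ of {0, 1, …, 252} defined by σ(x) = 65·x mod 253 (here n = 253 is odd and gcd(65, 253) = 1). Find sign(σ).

+1

Start at x=1: 1 → 65 → 177 → 120 → 210 → 241 → 232 → … (one orbit).
Cycle type of π: 22×11 + 2×5 + 1; total 17 cycles.
n − c = 253 − 17 = 236; sign = (−1)^236 = +1.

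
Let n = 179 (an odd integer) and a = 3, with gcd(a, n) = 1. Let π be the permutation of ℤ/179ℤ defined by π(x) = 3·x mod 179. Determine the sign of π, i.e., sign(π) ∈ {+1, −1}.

+1

Start at x=60: 60 → 1 → 3 → 9 → 27 → 81 → 64 → … (one orbit).
The orbit structure of x ↦ 3x mod 179: 3 orbits of sizes [89, 89, 1].
Σ(ℓ_i−1) = 179−3 = 176; sign = (−1)^176 = +1.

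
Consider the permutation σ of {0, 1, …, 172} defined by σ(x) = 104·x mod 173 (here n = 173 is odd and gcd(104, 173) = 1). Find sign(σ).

Orbit of 8 under x↦104x: [8, 140, 28, 144, 98, 158, 170]… (length divides ord_173(104)).
Decompose π into cycles: lengths [172, 1] (2 cycles, including the fixed point 0).
n − c = 173 − 2 = 171; sign = (−1)^171 = -1.
Via Zolotarev, sign(π_{104}) = (104|173) = -1.

-1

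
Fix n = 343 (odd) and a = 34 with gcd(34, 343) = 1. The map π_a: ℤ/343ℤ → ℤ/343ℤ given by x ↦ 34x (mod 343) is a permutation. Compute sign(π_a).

Trace 239: π^k(239) = [239, 237, 169, 258, 197, 181, 323] for k=0..6.
π_34 has 10 disjoint cycles with lengths [98, 98, 98, 14, 14, 14, 2, 2, 2, 1] on {0,…,342}.
10 cycles on 343: each ℓ→(−1)^(ℓ−1), product (−1)^333 = -1.
The Jacobi symbol (34|343) = -1 (Zolotarev) agrees.

-1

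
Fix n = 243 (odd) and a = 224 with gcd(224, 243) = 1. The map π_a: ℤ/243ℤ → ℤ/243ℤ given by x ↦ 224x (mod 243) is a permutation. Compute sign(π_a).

-1

Start at x=208: 208 → 179 → 1 → 224 → 118 → 188 → 73 → … (one orbit).
Decompose π into cycles: lengths [54, 54, 54, 18, 18, 18, 6, 6, 6, 2, 2, 2, 2, 1] (14 cycles, including the fixed point 0).
With 14 cycles on 243 points, sign = (−1)^{243−14} = -1.
(224|243)_J = -1 (Zolotarev's lemma cross-check).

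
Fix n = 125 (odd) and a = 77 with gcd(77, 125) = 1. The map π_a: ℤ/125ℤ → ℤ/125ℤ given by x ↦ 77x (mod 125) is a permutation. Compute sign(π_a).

-1

Start at x=57: 57 → 14 → 78 → 6 → 87 → 74 → 73 → … (one orbit).
The orbit structure of x ↦ 77x mod 125: 4 orbits of sizes [100, 20, 4, 1].
With 4 cycles on 125 points, sign = (−1)^{125−4} = -1.
Zolotarev: (77|125) = -1, matching the cycle-count sign.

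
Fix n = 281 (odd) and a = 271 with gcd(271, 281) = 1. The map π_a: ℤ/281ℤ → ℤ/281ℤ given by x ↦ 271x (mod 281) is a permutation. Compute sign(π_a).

+1

Start at x=36: 36 → 202 → 228 → 249 → 39 → 172 → 247 → … (one orbit).
Decompose π into cycles: lengths [28, 28, 28, 28, 28, 28, 28, 28, 28, 28, 1] (11 cycles, including the fixed point 0).
With 11 cycles on 281 points, sign = (−1)^{281−11} = +1.
Via Zolotarev, sign(π_{271}) = (271|281) = +1.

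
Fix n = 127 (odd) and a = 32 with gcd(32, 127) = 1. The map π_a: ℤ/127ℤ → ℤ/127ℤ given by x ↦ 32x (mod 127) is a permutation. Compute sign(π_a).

Start at x=1: 1 → 32 → 8 → 2 → 64 → 16 → 4 → 1 (one orbit).
The orbit structure of x ↦ 32x mod 127: 19 orbits of sizes [7, 7, 7, 7, 7, 7, 7, 7, 7, 7, 7, 7, 7, 7, 7, 7, 7, 7, 1].
19 cycles on 127: each ℓ→(−1)^(ℓ−1), product (−1)^108 = +1.
The Jacobi symbol (32|127) = +1 (Zolotarev) agrees.

+1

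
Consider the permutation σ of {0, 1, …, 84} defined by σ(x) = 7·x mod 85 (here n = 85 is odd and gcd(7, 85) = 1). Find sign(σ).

Start at x=63: 63 → 16 → 27 → 19 → 48 → 81 → 57 → … (one orbit).
Decompose π into cycles: lengths [16, 16, 16, 16, 16, 4, 1] (7 cycles, including the fixed point 0).
7 cycles on 85: each ℓ→(−1)^(ℓ−1), product (−1)^78 = +1.
The Jacobi symbol (7|85) = +1 (Zolotarev) agrees.

+1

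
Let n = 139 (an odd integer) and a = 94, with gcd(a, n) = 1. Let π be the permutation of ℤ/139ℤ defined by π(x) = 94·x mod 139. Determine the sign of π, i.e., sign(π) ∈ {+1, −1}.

Trace 59: π^k(59) = [59, 125, 74, 6, 8, 57, 76] for k=0..6.
4 cycles of lengths [46, 46, 46, 1].
With 4 cycles on 139 points, sign = (−1)^{139−4} = -1.

-1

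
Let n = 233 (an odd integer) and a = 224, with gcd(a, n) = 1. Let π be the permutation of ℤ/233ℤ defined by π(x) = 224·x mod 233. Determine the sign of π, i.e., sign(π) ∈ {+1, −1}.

+1

Start at x=177: 177 → 38 → 124 → 49 → 25 → 8 → 161 → … (one orbit).
3 cycles of lengths [116, 116, 1].
3 cycles on 233: each ℓ→(−1)^(ℓ−1), product (−1)^230 = +1.
The Jacobi symbol (224|233) = +1 (Zolotarev) agrees.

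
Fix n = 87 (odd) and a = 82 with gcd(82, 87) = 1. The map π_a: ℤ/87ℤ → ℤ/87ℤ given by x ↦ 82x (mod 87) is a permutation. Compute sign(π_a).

+1

Orbit of 25 under x↦82x: [25, 49, 16, 7, 52, 1, 82]… (length divides ord_87(82)).
Decompose π into cycles: lengths [7, 7, 7, 7, 7, 7, 7, 7, 7, 7, 7, 7, 1, 1, 1] (15 cycles, including the fixed point 0).
n − c = 87 − 15 = 72; sign = (−1)^72 = +1.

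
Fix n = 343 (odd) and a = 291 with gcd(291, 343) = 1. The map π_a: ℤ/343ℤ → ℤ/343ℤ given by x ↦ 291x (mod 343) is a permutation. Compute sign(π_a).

Start at x=193: 193 → 254 → 169 → 130 → 100 → 288 → 116 → … (one orbit).
Cycle type of π: 147×2 + 21×2 + 3×2 + 1; total 7 cycles.
n − c = 343 − 7 = 336; sign = (−1)^336 = +1.
(291|343)_J = +1 (Zolotarev's lemma cross-check).

+1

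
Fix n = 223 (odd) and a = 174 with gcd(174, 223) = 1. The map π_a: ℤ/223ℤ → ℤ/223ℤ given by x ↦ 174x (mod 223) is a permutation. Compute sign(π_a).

-1

Orbit of 155 under x↦174x: [155, 210, 191, 7, 103, 82, 219]… (length divides ord_223(174)).
Cycle lengths of π_174 on ℤ/223ℤ: [74, 74, 74, 1]; 4 cycles in total.
Σ(ℓ_i−1) = 223−4 = 219; sign = (−1)^219 = -1.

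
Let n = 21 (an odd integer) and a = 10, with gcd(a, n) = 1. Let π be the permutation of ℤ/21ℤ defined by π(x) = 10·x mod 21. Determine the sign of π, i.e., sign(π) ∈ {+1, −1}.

-1

Start at x=10: 10 → 16 → 13 → 4 → 19 → 1 → 10 (one orbit).
The orbit structure of x ↦ 10x mod 21: 6 orbits of sizes [6, 6, 6, 1, 1, 1].
sign(π) = (−1)^{n − #cycles} = (−1)^{21−6} = (−1)^15 = -1.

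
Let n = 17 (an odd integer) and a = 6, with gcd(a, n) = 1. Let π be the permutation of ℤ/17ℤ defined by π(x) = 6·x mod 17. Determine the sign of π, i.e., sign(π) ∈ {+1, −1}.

Trace 14: π^k(14) = [14, 16, 11, 15, 5, 13, 10] for k=0..6.
Cycle type of π: 16 + 1; total 2 cycles.
Σ(ℓ_i−1) = 17−2 = 15; sign = (−1)^15 = -1.

-1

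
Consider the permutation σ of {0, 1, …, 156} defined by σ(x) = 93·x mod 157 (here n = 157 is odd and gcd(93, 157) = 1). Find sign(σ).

Trace 93: π^k(93) = [93, 14, 46, 39, 16, 75, 67] for k=0..6.
Cycle lengths of π_93 on ℤ/157ℤ: [13, 13, 13, 13, 13, 13, 13, 13, 13, 13, 13, 13, 1]; 13 cycles in total.
157 − 13 = 144 transpositions; sign(π) = (−1)^144 = +1.

+1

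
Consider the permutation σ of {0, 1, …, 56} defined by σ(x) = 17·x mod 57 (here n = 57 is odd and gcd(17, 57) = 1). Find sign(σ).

-1

Start at x=26: 26 → 43 → 47 → 1 → 17 → 4 → 11 → … (one orbit).
6 cycles of lengths [18, 18, 9, 9, 2, 1].
With 6 cycles on 57 points, sign = (−1)^{57−6} = -1.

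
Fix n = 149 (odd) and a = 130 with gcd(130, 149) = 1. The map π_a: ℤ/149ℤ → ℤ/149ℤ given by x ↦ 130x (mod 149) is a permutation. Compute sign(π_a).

Orbit of 142 under x↦130x: [142, 133, 6, 35, 80, 119, 123]… (length divides ord_149(130)).
3 cycles of lengths [74, 74, 1].
149 − 3 = 146 transpositions; sign(π) = (−1)^146 = +1.
Zolotarev: (130|149) = +1, matching the cycle-count sign.

+1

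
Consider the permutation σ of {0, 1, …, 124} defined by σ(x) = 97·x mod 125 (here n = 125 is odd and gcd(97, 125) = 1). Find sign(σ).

Orbit of 68 under x↦97x: [68, 96, 62, 14, 108, 101, 47]… (length divides ord_125(97)).
4 cycles of lengths [100, 20, 4, 1].
125 − 4 = 121 transpositions; sign(π) = (−1)^121 = -1.
Zolotarev: (97|125) = -1, matching the cycle-count sign.

-1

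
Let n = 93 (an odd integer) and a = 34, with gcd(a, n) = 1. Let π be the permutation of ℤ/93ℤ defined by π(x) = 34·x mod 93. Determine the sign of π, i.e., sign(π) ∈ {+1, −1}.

-1

Orbit of 91 under x↦34x: [91, 25, 13, 70, 55, 10, 61]… (length divides ord_93(34)).
Decompose π into cycles: lengths [30, 30, 30, 1, 1, 1] (6 cycles, including the fixed point 0).
With 6 cycles on 93 points, sign = (−1)^{93−6} = -1.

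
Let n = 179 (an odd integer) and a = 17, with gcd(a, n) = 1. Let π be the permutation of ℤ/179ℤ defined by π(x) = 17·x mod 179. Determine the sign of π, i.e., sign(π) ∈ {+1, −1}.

+1

Start at x=20: 20 → 161 → 52 → 168 → 171 → 43 → 15 → … (one orbit).
π_17 has 3 disjoint cycles with lengths [89, 89, 1] on {0,…,178}.
179 − 3 = 176 transpositions; sign(π) = (−1)^176 = +1.
The Jacobi symbol (17|179) = +1 (Zolotarev) agrees.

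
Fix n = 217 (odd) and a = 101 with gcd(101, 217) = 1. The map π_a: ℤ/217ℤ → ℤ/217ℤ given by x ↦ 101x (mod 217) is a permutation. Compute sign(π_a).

Orbit of 97 under x↦101x: [97, 32, 194, 64, 171, 128, 125]… (length divides ord_217(101)).
Decompose π into cycles: lengths [30, 30, 30, 30, 30, 30, 6, 5, 5, 5, 5, 5, 5, 1] (14 cycles, including the fixed point 0).
n − c = 217 − 14 = 203; sign = (−1)^203 = -1.
Via Zolotarev, sign(π_{101}) = (101|217) = -1.

-1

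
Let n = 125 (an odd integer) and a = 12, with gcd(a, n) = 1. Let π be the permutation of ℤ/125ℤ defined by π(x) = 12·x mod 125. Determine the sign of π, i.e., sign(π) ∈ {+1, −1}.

Start at x=94: 94 → 3 → 36 → 57 → 59 → 83 → 121 → … (one orbit).
The orbit structure of x ↦ 12x mod 125: 4 orbits of sizes [100, 20, 4, 1].
With 4 cycles on 125 points, sign = (−1)^{125−4} = -1.

-1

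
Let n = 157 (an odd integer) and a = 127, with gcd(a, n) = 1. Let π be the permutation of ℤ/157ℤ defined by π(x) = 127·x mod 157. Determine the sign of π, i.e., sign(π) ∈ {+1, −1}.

+1

Orbit of 117 under x↦127x: [117, 101, 110, 154, 90, 126, 145]… (length divides ord_157(127)).
The orbit structure of x ↦ 127x mod 157: 3 orbits of sizes [78, 78, 1].
sign(π) = (−1)^{n − #cycles} = (−1)^{157−3} = (−1)^154 = +1.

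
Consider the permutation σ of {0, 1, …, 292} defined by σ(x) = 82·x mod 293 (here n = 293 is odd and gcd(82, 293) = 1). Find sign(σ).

+1

Start at x=56: 56 → 197 → 39 → 268 → 1 → 82 → 278 → … (one orbit).
5 cycles of lengths [73, 73, 73, 73, 1].
With 5 cycles on 293 points, sign = (−1)^{293−5} = +1.
Check: (82/293) = +1 by Zolotarev.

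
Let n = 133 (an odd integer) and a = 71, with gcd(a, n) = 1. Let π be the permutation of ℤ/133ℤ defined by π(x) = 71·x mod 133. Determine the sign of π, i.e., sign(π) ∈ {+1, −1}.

-1

Start at x=120: 120 → 8 → 36 → 29 → 64 → 22 → 99 → … (one orbit).
Cycle type of π: 18×7 + 1×7; total 14 cycles.
With 14 cycles on 133 points, sign = (−1)^{133−14} = -1.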